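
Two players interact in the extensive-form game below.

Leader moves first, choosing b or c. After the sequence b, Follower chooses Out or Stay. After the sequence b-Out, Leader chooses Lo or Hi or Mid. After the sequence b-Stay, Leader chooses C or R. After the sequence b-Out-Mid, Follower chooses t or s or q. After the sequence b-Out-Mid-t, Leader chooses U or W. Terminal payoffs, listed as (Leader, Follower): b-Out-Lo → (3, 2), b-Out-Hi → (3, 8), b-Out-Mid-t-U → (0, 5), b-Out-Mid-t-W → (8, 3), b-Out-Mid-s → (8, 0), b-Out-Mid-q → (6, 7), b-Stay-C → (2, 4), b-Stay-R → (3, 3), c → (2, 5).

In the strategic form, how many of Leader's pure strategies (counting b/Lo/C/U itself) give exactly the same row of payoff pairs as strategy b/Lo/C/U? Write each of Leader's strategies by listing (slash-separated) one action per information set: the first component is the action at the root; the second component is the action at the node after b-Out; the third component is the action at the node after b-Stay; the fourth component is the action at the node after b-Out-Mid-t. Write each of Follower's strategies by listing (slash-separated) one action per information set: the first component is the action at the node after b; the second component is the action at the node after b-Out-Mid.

2

Row for b/Lo/C/U (columns Out/t, Out/s, Out/q, Stay/t, Stay/s, Stay/q): (3,2) (3,2) (3,2) (2,4) (2,4) (2,4).
Under b/Lo/C/U, Leader's choice at the node after b-Out-Mid-t can never be reached regardless of what Follower does, so varying those choices leaves every outcome unchanged.
Holding the reachable choices fixed and varying the unreachable one freely already gives 2 equivalent strategies.
No other strategy reproduces this row, so those 2 are the full class: b/Lo/C/U, b/Lo/C/W.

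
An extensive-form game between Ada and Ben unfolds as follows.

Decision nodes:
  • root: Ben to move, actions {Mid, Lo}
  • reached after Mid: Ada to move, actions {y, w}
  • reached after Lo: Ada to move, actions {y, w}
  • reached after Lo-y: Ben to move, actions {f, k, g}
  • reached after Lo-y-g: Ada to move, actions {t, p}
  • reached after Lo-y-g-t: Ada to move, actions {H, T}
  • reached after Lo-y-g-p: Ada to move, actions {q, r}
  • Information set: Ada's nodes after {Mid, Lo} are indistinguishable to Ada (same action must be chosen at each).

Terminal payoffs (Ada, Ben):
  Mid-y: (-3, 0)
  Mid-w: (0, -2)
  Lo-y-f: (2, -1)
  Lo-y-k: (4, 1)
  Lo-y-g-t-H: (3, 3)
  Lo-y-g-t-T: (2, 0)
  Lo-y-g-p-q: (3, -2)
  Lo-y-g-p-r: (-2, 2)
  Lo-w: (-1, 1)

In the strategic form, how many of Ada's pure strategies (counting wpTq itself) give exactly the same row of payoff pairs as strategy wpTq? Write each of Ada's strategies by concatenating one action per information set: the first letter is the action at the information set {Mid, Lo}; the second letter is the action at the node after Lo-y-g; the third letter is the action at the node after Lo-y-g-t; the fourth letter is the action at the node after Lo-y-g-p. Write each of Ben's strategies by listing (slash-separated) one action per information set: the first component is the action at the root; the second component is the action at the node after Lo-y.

Row for wpTq (columns Mid/f, Mid/k, Mid/g, Lo/f, Lo/k, Lo/g): (0,-2) (0,-2) (0,-2) (-1,1) (-1,1) (-1,1).
Under wpTq, Ada's choice at the node after Lo-y-g and at the node after Lo-y-g-t and at the node after Lo-y-g-p can never be reached regardless of what Ben does, so varying those choices leaves every outcome unchanged.
Holding the reachable choices fixed and varying the unreachable ones freely already gives 2 × 2 × 2 = 8 equivalent strategies.
No other strategy reproduces this row, so those 8 are the full class: wtHq, wtHr, wtTq, wtTr, wpHq, wpHr, wpTq, wpTr.

8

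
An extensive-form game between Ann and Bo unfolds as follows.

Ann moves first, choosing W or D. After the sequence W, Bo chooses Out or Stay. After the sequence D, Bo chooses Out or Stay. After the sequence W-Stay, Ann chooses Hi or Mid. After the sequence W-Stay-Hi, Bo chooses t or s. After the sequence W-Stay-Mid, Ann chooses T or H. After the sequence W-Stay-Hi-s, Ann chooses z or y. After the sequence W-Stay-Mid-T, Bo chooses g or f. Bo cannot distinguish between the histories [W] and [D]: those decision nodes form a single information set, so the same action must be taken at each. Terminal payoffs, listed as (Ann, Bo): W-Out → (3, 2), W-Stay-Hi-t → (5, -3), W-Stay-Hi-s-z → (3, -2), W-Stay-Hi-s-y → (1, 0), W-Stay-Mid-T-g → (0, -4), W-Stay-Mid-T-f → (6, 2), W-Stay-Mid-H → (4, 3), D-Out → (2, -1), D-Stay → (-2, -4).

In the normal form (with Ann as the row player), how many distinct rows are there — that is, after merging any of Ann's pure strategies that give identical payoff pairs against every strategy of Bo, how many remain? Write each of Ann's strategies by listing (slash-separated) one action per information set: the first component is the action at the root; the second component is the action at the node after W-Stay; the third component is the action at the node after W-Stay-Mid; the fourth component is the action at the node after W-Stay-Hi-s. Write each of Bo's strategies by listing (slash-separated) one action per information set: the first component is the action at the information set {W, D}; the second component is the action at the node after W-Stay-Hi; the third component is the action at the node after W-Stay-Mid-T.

Ann has 16 pure strategies: W/Hi/T/z, W/Hi/T/y, W/Hi/H/z, W/Hi/H/y, W/Mid/T/z, W/Mid/T/y, W/Mid/H/z, W/Mid/H/y, D/Hi/T/z, D/Hi/T/y, D/Hi/H/z, D/Hi/H/y, D/Mid/T/z, D/Mid/T/y, D/Mid/H/z, D/Mid/H/y. Columns: Out/t/g, Out/t/f, Out/s/g, Out/s/f, Stay/t/g, Stay/t/f, Stay/s/g, Stay/s/f.
{W/Hi/T/z, W/Hi/H/z} → row (3,2) (3,2) (3,2) (3,2) (5,-3) (5,-3) (3,-2) (3,-2)
{W/Hi/T/y, W/Hi/H/y} → row (3,2) (3,2) (3,2) (3,2) (5,-3) (5,-3) (1,0) (1,0)
{W/Mid/T/z, W/Mid/T/y} → row (3,2) (3,2) (3,2) (3,2) (0,-4) (6,2) (0,-4) (6,2)
{W/Mid/H/z, W/Mid/H/y} → row (3,2) (3,2) (3,2) (3,2) (4,3) (4,3) (4,3) (4,3)
{D/Hi/T/z, D/Hi/T/y, D/Hi/H/z, D/Hi/H/y, D/Mid/T/z, D/Mid/T/y, D/Mid/H/z, D/Mid/H/y} → row (2,-1) (2,-1) (2,-1) (2,-1) (-2,-4) (-2,-4) (-2,-4) (-2,-4)
That's 5 distinct rows out of 16 strategies.

5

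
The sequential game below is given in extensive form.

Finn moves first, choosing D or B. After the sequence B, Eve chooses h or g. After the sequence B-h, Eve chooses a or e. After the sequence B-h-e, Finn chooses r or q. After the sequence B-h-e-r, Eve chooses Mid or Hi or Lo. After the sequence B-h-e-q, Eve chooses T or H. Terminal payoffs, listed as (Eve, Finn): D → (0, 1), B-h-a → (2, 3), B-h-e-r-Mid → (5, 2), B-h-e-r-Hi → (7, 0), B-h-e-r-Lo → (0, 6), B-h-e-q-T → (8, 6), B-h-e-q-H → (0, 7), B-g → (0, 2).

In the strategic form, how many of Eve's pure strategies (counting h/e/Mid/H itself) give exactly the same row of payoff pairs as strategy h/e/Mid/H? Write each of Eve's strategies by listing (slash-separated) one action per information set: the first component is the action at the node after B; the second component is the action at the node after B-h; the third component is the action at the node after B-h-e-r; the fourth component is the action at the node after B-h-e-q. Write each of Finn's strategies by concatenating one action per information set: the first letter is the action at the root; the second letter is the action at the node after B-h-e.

Row for h/e/Mid/H (columns Dr, Dq, Br, Bq): (0,1) (0,1) (5,2) (0,7).
Every one of Eve's information sets is on the play path for some reply by Finn when Eve follows h/e/Mid/H.
Changing the action at any of them therefore changes at least one column, so only h/e/Mid/H itself gives this row.

1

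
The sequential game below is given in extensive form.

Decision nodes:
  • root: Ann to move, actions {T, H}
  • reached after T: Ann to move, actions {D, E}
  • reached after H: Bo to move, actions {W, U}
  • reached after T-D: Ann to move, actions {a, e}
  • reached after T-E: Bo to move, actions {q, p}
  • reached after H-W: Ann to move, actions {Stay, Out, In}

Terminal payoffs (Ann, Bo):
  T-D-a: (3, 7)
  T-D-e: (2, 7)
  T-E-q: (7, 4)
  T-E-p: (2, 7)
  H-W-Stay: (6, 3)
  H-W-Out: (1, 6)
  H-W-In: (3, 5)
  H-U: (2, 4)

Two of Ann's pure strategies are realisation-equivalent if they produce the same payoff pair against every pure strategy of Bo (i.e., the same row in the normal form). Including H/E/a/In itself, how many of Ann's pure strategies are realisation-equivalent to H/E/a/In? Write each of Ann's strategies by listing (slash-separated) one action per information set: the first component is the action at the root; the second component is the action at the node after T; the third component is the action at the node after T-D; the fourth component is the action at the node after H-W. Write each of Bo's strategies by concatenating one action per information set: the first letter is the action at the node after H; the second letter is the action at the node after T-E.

4

Row for H/E/a/In (columns Wq, Wp, Uq, Up): (3,5) (3,5) (2,4) (2,4).
Under H/E/a/In, Ann's choice at the node after T and at the node after T-D can never be reached regardless of what Bo does, so varying those choices leaves every outcome unchanged.
Holding the reachable choices fixed and varying the unreachable ones freely already gives 2 × 2 = 4 equivalent strategies.
No other strategy reproduces this row, so those 4 are the full class: H/D/a/In, H/D/e/In, H/E/a/In, H/E/e/In.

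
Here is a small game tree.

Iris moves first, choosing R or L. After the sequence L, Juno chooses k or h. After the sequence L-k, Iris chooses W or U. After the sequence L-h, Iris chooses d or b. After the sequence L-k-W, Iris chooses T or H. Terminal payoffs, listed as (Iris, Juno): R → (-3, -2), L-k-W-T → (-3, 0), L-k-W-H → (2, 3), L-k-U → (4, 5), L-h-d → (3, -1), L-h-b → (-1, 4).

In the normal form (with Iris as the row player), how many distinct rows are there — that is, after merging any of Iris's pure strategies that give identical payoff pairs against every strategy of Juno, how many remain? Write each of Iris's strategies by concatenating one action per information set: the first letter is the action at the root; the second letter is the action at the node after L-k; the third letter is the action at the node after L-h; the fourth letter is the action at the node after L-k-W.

Iris has 16 pure strategies: RWdT, RWdH, RWbT, RWbH, RUdT, RUdH, RUbT, RUbH, LWdT, LWdH, LWbT, LWbH, LUdT, LUdH, LUbT, LUbH. Columns: k, h.
{RWdT, RWdH, RWbT, RWbH, RUdT, RUdH, RUbT, RUbH} → row (-3,-2) (-3,-2)
{LWdT} → row (-3,0) (3,-1)
{LWdH} → row (2,3) (3,-1)
{LWbT} → row (-3,0) (-1,4)
{LWbH} → row (2,3) (-1,4)
{LUdT, LUdH} → row (4,5) (3,-1)
{LUbT, LUbH} → row (4,5) (-1,4)
That's 7 distinct rows out of 16 strategies.

7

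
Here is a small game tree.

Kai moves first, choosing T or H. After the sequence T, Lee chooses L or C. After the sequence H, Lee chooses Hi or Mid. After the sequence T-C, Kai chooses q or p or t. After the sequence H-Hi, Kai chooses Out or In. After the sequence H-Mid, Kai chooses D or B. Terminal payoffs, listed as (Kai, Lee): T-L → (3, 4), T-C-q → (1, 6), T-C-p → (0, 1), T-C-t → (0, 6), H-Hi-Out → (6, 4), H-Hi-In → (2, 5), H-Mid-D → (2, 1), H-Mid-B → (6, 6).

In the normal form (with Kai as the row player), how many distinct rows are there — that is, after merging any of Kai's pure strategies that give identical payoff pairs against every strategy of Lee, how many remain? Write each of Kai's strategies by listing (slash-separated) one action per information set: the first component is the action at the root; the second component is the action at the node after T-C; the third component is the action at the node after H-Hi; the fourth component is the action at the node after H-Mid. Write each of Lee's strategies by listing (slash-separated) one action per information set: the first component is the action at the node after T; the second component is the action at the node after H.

7

Kai has 24 pure strategies: T/q/Out/D, T/q/Out/B, T/q/In/D, T/q/In/B, T/p/Out/D, T/p/Out/B, T/p/In/D, T/p/In/B, T/t/Out/D, T/t/Out/B, T/t/In/D, T/t/In/B, H/q/Out/D, H/q/Out/B, H/q/In/D, H/q/In/B, H/p/Out/D, H/p/Out/B, H/p/In/D, H/p/In/B, H/t/Out/D, H/t/Out/B, H/t/In/D, H/t/In/B. Columns: L/Hi, L/Mid, C/Hi, C/Mid.
{T/q/Out/D, T/q/Out/B, T/q/In/D, T/q/In/B} → row (3,4) (3,4) (1,6) (1,6)
{T/p/Out/D, T/p/Out/B, T/p/In/D, T/p/In/B} → row (3,4) (3,4) (0,1) (0,1)
{T/t/Out/D, T/t/Out/B, T/t/In/D, T/t/In/B} → row (3,4) (3,4) (0,6) (0,6)
{H/q/Out/D, H/p/Out/D, H/t/Out/D} → row (6,4) (2,1) (6,4) (2,1)
{H/q/Out/B, H/p/Out/B, H/t/Out/B} → row (6,4) (6,6) (6,4) (6,6)
{H/q/In/D, H/p/In/D, H/t/In/D} → row (2,5) (2,1) (2,5) (2,1)
{H/q/In/B, H/p/In/B, H/t/In/B} → row (2,5) (6,6) (2,5) (6,6)
That's 7 distinct rows out of 24 strategies.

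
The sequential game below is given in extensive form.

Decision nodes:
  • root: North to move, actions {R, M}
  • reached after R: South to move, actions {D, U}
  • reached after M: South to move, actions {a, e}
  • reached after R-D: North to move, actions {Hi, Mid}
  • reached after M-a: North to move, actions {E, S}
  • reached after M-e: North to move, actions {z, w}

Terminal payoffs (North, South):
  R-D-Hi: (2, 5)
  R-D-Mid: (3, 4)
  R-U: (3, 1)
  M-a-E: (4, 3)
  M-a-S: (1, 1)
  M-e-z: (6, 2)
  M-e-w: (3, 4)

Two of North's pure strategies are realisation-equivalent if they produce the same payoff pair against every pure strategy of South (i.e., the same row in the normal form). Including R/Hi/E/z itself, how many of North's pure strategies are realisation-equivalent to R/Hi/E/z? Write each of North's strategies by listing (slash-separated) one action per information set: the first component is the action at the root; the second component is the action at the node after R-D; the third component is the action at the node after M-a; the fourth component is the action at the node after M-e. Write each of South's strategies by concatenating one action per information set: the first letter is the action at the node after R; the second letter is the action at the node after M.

Row for R/Hi/E/z (columns Da, De, Ua, Ue): (2,5) (2,5) (3,1) (3,1).
Under R/Hi/E/z, North's choice at the node after M-a and at the node after M-e can never be reached regardless of what South does, so varying those choices leaves every outcome unchanged.
Holding the reachable choices fixed and varying the unreachable ones freely already gives 2 × 2 = 4 equivalent strategies.
No other strategy reproduces this row, so those 4 are the full class: R/Hi/E/z, R/Hi/E/w, R/Hi/S/z, R/Hi/S/w.

4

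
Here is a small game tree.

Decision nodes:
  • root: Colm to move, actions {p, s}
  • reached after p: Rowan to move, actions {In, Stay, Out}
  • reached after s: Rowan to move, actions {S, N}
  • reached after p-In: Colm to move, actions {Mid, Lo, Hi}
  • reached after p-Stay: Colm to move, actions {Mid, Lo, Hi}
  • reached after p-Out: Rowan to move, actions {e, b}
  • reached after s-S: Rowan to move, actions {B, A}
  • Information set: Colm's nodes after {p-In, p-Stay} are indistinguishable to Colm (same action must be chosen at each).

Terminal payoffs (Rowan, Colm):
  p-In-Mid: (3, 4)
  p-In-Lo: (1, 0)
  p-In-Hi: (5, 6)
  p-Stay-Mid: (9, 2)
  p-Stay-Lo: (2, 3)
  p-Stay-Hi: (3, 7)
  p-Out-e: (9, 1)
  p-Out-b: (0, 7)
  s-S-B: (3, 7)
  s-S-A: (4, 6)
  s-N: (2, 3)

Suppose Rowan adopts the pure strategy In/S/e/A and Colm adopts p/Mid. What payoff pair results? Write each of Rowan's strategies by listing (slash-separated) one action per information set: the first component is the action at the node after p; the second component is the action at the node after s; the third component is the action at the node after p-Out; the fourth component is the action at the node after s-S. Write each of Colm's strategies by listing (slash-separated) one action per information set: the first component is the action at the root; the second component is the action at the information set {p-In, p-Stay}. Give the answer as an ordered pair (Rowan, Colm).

Trace the play path from the root:
  Colm plays p
  Rowan plays In at [p]
  Colm plays Mid at [p-In]
→ terminal payoff (3, 4).
(Rowan's choice at the node after s is never reached on this path, so it doesn't affect the outcome.)

(3, 4)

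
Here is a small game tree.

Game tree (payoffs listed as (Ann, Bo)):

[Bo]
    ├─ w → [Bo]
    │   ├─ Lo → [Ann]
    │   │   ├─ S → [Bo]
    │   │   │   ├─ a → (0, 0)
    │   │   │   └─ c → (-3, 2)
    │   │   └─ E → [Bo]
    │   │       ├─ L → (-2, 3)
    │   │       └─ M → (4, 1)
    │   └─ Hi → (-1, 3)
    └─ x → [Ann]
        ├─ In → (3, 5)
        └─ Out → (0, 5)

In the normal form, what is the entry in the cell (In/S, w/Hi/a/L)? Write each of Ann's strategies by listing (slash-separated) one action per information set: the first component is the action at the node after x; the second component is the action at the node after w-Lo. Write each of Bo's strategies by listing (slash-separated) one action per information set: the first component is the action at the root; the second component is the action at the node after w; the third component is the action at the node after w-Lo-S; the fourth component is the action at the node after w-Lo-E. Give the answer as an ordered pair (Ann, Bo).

Trace the play path from the root:
  Bo plays w
  Bo plays Hi at [w]
→ terminal payoff (-1, 3).
(Ann's choice at the node after x is never reached on this path, so it doesn't affect the outcome.)

(-1, 3)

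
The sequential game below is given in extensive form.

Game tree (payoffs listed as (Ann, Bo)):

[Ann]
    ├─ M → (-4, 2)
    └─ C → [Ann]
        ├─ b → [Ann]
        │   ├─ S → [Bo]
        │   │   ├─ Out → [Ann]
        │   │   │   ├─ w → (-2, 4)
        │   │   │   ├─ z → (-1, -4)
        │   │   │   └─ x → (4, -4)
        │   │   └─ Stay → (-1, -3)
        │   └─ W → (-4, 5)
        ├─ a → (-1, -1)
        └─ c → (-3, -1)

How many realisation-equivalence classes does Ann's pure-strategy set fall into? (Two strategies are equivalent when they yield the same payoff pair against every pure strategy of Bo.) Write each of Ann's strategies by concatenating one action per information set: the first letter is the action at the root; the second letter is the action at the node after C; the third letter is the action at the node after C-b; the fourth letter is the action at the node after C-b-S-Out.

Ann has 36 pure strategies: MbSw, MbSz, MbSx, MbWw, MbWz, MbWx, MaSw, MaSz, MaSx, MaWw, MaWz, MaWx, McSw, McSz, McSx, McWw, McWz, McWx, CbSw, CbSz, CbSx, CbWw, CbWz, CbWx, CaSw, CaSz, CaSx, CaWw, CaWz, CaWx, CcSw, CcSz, CcSx, CcWw, CcWz, CcWx. Columns: Out, Stay.
{MbSw, MbSz, MbSx, MbWw, MbWz, MbWx, MaSw, MaSz, MaSx, MaWw, MaWz, MaWx, McSw, McSz, McSx, McWw, McWz, McWx} → row (-4,2) (-4,2)
{CbSw} → row (-2,4) (-1,-3)
{CbSz} → row (-1,-4) (-1,-3)
{CbSx} → row (4,-4) (-1,-3)
{CbWw, CbWz, CbWx} → row (-4,5) (-4,5)
{CaSw, CaSz, CaSx, CaWw, CaWz, CaWx} → row (-1,-1) (-1,-1)
{CcSw, CcSz, CcSx, CcWw, CcWz, CcWx} → row (-3,-1) (-3,-1)
That's 7 distinct rows out of 36 strategies.

7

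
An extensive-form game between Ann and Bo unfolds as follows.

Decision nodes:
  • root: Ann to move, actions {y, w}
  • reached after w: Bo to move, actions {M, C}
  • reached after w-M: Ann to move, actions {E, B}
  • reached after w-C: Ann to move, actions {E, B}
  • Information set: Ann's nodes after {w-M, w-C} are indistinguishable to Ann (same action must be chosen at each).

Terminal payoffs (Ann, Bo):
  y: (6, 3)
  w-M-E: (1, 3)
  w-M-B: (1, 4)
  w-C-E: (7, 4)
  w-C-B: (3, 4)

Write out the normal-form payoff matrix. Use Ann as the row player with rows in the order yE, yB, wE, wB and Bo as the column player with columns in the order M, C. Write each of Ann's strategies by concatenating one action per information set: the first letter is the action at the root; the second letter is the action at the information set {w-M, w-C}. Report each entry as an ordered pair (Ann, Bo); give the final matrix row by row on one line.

yE: (6,3) (6,3) | yB: (6,3) (6,3) | wE: (1,3) (7,4) | wB: (1,4) (3,4)

            M        C
  yE    (6,3)    (6,3)
  yB    (6,3)    (6,3)
  wE    (1,3)    (7,4)
  wB    (1,4)    (3,4)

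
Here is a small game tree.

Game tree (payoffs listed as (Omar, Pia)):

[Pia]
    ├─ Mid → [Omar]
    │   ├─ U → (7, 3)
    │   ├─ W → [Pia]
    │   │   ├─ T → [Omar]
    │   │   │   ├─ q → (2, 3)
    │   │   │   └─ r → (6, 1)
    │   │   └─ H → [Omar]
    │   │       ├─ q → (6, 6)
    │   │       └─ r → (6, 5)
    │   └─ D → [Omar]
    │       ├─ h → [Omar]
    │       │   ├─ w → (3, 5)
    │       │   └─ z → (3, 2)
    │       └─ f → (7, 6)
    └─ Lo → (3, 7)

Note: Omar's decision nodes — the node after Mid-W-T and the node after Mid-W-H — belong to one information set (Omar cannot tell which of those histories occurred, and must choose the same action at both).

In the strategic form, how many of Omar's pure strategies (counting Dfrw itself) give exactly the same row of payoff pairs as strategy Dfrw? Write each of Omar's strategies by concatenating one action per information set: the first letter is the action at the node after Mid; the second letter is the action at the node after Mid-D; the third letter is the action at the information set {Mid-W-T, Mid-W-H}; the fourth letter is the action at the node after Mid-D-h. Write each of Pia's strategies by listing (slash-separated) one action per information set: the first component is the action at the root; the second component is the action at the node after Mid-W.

4

Row for Dfrw (columns Mid/T, Mid/H, Lo/T, Lo/H): (7,6) (7,6) (3,7) (3,7).
Under Dfrw, Omar's choice at the information set {Mid-W-T, Mid-W-H} and at the node after Mid-D-h can never be reached regardless of what Pia does, so varying those choices leaves every outcome unchanged.
Holding the reachable choices fixed and varying the unreachable ones freely already gives 2 × 2 = 4 equivalent strategies.
No other strategy reproduces this row, so those 4 are the full class: Dfqw, Dfqz, Dfrw, Dfrz.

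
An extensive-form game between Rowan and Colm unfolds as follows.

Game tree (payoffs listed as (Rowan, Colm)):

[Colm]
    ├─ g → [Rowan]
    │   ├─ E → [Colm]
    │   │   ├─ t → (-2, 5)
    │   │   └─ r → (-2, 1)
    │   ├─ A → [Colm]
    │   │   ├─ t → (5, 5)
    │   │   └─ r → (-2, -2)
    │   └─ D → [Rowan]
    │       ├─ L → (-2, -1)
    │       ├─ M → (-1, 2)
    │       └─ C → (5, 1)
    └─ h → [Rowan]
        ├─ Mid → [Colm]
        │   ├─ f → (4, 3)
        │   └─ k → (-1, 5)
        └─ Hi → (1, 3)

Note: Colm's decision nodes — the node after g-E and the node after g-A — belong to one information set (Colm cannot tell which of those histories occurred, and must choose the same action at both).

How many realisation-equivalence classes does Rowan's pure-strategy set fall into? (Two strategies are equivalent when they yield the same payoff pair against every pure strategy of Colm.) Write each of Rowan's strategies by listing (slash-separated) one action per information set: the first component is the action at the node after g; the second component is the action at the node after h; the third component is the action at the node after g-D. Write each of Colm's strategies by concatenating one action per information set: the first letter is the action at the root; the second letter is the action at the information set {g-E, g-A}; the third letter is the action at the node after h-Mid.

Rowan has 18 pure strategies: E/Mid/L, E/Mid/M, E/Mid/C, E/Hi/L, E/Hi/M, E/Hi/C, A/Mid/L, A/Mid/M, A/Mid/C, A/Hi/L, A/Hi/M, A/Hi/C, D/Mid/L, D/Mid/M, D/Mid/C, D/Hi/L, D/Hi/M, D/Hi/C. Columns: gtf, gtk, grf, grk, htf, htk, hrf, hrk.
{E/Mid/L, E/Mid/M, E/Mid/C} → row (-2,5) (-2,5) (-2,1) (-2,1) (4,3) (-1,5) (4,3) (-1,5)
{E/Hi/L, E/Hi/M, E/Hi/C} → row (-2,5) (-2,5) (-2,1) (-2,1) (1,3) (1,3) (1,3) (1,3)
{A/Mid/L, A/Mid/M, A/Mid/C} → row (5,5) (5,5) (-2,-2) (-2,-2) (4,3) (-1,5) (4,3) (-1,5)
{A/Hi/L, A/Hi/M, A/Hi/C} → row (5,5) (5,5) (-2,-2) (-2,-2) (1,3) (1,3) (1,3) (1,3)
{D/Mid/L} → row (-2,-1) (-2,-1) (-2,-1) (-2,-1) (4,3) (-1,5) (4,3) (-1,5)
{D/Mid/M} → row (-1,2) (-1,2) (-1,2) (-1,2) (4,3) (-1,5) (4,3) (-1,5)
{D/Mid/C} → row (5,1) (5,1) (5,1) (5,1) (4,3) (-1,5) (4,3) (-1,5)
{D/Hi/L} → row (-2,-1) (-2,-1) (-2,-1) (-2,-1) (1,3) (1,3) (1,3) (1,3)
{D/Hi/M} → row (-1,2) (-1,2) (-1,2) (-1,2) (1,3) (1,3) (1,3) (1,3)
{D/Hi/C} → row (5,1) (5,1) (5,1) (5,1) (1,3) (1,3) (1,3) (1,3)
That's 10 distinct rows out of 18 strategies.

10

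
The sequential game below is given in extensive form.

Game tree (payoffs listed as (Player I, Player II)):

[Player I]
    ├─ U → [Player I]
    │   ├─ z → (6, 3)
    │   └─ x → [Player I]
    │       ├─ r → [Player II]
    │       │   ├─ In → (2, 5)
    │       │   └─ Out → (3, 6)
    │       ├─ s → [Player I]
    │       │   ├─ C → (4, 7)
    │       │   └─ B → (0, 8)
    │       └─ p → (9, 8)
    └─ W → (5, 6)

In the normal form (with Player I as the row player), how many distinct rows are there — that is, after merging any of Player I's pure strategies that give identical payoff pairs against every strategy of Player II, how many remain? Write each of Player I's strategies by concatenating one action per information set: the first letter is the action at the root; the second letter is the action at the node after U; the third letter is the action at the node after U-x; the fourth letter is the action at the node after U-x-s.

6

Player I has 24 pure strategies: UzrC, UzrB, UzsC, UzsB, UzpC, UzpB, UxrC, UxrB, UxsC, UxsB, UxpC, UxpB, WzrC, WzrB, WzsC, WzsB, WzpC, WzpB, WxrC, WxrB, WxsC, WxsB, WxpC, WxpB. Columns: In, Out.
{UzrC, UzrB, UzsC, UzsB, UzpC, UzpB} → row (6,3) (6,3)
{UxrC, UxrB} → row (2,5) (3,6)
{UxsC} → row (4,7) (4,7)
{UxsB} → row (0,8) (0,8)
{UxpC, UxpB} → row (9,8) (9,8)
{WzrC, WzrB, WzsC, WzsB, WzpC, WzpB, WxrC, WxrB, WxsC, WxsB, WxpC, WxpB} → row (5,6) (5,6)
That's 6 distinct rows out of 24 strategies.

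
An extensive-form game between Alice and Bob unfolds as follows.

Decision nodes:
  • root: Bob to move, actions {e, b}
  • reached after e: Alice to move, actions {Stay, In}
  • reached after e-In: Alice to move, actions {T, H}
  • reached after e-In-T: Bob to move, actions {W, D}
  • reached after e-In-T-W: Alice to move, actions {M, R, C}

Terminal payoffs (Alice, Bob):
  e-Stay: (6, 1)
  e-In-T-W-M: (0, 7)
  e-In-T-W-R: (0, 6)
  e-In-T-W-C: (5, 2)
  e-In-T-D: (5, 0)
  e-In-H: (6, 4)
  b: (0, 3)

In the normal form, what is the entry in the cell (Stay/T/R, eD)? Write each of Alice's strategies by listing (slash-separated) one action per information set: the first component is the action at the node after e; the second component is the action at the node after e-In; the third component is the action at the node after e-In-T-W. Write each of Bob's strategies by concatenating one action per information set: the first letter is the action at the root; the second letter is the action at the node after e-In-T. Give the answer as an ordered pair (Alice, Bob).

(6, 1)

Trace the play path from the root:
  Bob plays e
  Alice plays Stay at [e]
→ terminal payoff (6, 1).
(Alice's choice at the node after e-In is never reached on this path, so it doesn't affect the outcome.)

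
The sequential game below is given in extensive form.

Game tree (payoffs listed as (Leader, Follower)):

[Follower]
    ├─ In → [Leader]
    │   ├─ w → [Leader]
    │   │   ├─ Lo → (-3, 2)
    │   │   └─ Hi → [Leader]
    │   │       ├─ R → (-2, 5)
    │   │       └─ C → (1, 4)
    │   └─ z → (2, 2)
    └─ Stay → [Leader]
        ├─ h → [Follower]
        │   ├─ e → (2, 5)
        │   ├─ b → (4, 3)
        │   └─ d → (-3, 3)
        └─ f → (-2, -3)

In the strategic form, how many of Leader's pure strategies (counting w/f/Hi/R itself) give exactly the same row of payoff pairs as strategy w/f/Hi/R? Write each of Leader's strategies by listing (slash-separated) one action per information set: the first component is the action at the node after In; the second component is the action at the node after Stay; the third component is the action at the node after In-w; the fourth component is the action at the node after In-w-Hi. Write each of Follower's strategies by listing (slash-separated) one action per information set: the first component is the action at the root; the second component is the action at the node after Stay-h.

1

Row for w/f/Hi/R (columns In/e, In/b, In/d, Stay/e, Stay/b, Stay/d): (-2,5) (-2,5) (-2,5) (-2,-3) (-2,-3) (-2,-3).
Every one of Leader's information sets is on the play path for some reply by Follower when Leader follows w/f/Hi/R.
Changing the action at any of them therefore changes at least one column, so only w/f/Hi/R itself gives this row.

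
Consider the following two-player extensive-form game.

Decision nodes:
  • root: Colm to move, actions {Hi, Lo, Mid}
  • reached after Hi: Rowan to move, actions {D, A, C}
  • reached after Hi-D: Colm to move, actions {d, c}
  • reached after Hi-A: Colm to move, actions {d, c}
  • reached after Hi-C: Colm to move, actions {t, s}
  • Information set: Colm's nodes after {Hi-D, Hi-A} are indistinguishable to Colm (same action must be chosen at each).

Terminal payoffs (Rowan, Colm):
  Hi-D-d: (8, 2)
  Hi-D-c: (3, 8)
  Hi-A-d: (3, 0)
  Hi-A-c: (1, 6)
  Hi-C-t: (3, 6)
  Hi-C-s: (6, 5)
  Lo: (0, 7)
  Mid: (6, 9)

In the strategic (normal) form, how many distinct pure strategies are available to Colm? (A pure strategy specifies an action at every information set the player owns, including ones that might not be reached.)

12

Colm owns the root with actions {Hi, Lo, Mid} — three choices.
Colm owns the information set {Hi-D, Hi-A} with actions {d, c} — two choices.
Colm owns the node after Hi-C with actions {t, s} — two choices.
A pure strategy fixes one action at each information set independently, so the count is the product 3 × 2 × 2 = 12.
(For reference, Rowan has 3 pure strategies, giving a 12×3 normal-form matrix.)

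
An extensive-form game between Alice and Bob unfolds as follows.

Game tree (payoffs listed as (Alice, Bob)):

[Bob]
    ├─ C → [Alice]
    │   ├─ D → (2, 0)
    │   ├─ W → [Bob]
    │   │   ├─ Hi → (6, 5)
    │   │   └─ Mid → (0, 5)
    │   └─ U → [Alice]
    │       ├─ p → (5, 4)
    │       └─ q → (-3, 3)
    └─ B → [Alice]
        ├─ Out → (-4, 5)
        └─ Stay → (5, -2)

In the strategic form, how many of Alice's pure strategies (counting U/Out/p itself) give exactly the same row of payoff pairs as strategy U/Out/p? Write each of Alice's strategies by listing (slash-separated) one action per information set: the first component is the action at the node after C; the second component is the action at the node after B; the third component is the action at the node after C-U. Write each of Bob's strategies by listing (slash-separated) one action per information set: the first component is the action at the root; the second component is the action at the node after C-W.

1

Row for U/Out/p (columns C/Hi, C/Mid, B/Hi, B/Mid): (5,4) (5,4) (-4,5) (-4,5).
Every one of Alice's information sets is on the play path for some reply by Bob when Alice follows U/Out/p.
Changing the action at any of them therefore changes at least one column, so only U/Out/p itself gives this row.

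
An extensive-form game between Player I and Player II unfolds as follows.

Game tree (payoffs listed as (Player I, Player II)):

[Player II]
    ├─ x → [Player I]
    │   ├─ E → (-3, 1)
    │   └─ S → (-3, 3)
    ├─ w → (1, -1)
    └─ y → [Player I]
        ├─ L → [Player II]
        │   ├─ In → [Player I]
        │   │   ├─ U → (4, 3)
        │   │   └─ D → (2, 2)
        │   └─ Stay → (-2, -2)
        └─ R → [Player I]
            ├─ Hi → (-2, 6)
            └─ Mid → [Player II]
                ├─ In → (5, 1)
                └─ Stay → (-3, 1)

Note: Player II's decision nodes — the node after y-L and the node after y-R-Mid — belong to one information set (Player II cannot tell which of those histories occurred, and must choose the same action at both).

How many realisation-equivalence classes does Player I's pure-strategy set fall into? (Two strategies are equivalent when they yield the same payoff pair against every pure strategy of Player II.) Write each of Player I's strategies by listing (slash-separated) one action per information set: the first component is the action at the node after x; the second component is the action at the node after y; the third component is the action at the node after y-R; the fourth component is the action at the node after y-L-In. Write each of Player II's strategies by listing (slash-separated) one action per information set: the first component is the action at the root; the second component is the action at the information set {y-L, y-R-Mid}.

8

Player I has 16 pure strategies: E/L/Hi/U, E/L/Hi/D, E/L/Mid/U, E/L/Mid/D, E/R/Hi/U, E/R/Hi/D, E/R/Mid/U, E/R/Mid/D, S/L/Hi/U, S/L/Hi/D, S/L/Mid/U, S/L/Mid/D, S/R/Hi/U, S/R/Hi/D, S/R/Mid/U, S/R/Mid/D. Columns: x/In, x/Stay, w/In, w/Stay, y/In, y/Stay.
{E/L/Hi/U, E/L/Mid/U} → row (-3,1) (-3,1) (1,-1) (1,-1) (4,3) (-2,-2)
{E/L/Hi/D, E/L/Mid/D} → row (-3,1) (-3,1) (1,-1) (1,-1) (2,2) (-2,-2)
{E/R/Hi/U, E/R/Hi/D} → row (-3,1) (-3,1) (1,-1) (1,-1) (-2,6) (-2,6)
{E/R/Mid/U, E/R/Mid/D} → row (-3,1) (-3,1) (1,-1) (1,-1) (5,1) (-3,1)
{S/L/Hi/U, S/L/Mid/U} → row (-3,3) (-3,3) (1,-1) (1,-1) (4,3) (-2,-2)
{S/L/Hi/D, S/L/Mid/D} → row (-3,3) (-3,3) (1,-1) (1,-1) (2,2) (-2,-2)
{S/R/Hi/U, S/R/Hi/D} → row (-3,3) (-3,3) (1,-1) (1,-1) (-2,6) (-2,6)
{S/R/Mid/U, S/R/Mid/D} → row (-3,3) (-3,3) (1,-1) (1,-1) (5,1) (-3,1)
That's 8 distinct rows out of 16 strategies.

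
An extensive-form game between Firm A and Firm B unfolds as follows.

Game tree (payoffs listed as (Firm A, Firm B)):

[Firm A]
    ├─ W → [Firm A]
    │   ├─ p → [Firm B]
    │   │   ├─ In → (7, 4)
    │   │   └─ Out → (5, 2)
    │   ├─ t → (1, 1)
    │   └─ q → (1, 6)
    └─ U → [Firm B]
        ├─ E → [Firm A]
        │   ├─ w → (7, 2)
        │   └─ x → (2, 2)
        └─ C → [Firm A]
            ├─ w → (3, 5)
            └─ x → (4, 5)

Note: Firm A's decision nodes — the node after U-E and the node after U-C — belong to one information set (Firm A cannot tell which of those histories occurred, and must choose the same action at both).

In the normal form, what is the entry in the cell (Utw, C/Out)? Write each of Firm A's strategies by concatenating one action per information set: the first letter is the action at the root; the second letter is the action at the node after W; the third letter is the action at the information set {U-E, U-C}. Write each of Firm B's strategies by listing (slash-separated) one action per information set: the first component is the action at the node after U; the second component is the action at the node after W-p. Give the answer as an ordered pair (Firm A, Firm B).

(3, 5)

Trace the play path from the root:
  Firm A plays U
  Firm B plays C at [U]
  Firm A plays w at [U-C]
→ terminal payoff (3, 5).
(Firm A's choice at the node after W is never reached on this path, so it doesn't affect the outcome.)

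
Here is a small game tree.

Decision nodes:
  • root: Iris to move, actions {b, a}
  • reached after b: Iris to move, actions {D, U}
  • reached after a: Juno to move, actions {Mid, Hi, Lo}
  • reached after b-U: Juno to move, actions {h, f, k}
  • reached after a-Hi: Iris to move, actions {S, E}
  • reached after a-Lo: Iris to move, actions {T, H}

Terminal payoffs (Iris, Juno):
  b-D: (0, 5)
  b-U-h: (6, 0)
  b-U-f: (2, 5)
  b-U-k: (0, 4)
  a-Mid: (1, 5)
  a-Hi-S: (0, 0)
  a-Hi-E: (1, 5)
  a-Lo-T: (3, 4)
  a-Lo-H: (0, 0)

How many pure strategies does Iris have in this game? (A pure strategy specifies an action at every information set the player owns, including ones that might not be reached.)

16

Iris owns the root with actions {b, a} — two choices.
Iris owns the node after b with actions {D, U} — two choices.
Iris owns the node after a-Hi with actions {S, E} — two choices.
Iris owns the node after a-Lo with actions {T, H} — two choices.
A pure strategy fixes one action at each information set independently, so the count is the product 2 × 2 × 2 × 2 = 16.
(For reference, Juno has 9 pure strategies, giving a 16×9 normal-form matrix.)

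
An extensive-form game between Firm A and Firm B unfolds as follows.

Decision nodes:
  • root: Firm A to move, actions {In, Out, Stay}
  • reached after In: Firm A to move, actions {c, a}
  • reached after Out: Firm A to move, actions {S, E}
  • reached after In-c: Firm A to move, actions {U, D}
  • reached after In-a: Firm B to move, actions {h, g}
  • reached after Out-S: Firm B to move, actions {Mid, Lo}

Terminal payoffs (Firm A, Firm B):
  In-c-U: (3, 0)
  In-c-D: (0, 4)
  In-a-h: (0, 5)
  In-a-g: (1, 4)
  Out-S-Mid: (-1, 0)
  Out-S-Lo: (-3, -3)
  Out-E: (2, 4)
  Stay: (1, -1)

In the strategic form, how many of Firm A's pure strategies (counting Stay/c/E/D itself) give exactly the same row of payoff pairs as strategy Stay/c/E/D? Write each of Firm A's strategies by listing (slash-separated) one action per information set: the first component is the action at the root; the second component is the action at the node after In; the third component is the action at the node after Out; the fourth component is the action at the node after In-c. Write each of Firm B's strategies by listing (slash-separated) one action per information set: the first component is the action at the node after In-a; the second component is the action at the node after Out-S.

Row for Stay/c/E/D (columns h/Mid, h/Lo, g/Mid, g/Lo): (1,-1) (1,-1) (1,-1) (1,-1).
Under Stay/c/E/D, Firm A's choice at the node after In and at the node after Out and at the node after In-c can never be reached regardless of what Firm B does, so varying those choices leaves every outcome unchanged.
Holding the reachable choices fixed and varying the unreachable ones freely already gives 2 × 2 × 2 = 8 equivalent strategies.
No other strategy reproduces this row, so those 8 are the full class: Stay/c/S/U, Stay/c/S/D, Stay/c/E/U, Stay/c/E/D, Stay/a/S/U, Stay/a/S/D, Stay/a/E/U, Stay/a/E/D.

8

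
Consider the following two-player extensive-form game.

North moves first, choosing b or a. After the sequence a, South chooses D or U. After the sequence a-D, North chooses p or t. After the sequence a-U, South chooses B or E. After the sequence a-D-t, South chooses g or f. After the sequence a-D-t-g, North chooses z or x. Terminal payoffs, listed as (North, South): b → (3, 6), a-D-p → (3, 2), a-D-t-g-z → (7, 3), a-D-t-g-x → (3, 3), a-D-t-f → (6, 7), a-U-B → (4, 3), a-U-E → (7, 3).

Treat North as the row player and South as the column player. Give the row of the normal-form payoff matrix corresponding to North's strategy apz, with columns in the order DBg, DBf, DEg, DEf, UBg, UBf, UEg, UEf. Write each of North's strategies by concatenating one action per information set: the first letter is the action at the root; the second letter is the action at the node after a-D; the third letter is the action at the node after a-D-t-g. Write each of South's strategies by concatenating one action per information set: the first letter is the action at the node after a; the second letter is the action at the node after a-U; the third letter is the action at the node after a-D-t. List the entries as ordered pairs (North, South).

(3,2) (3,2) (3,2) (3,2) (4,3) (4,3) (7,3) (7,3)

vs DBg: North plays a → South plays D at [a] → North plays p at [a-D] → (3, 2)
vs DBf: North plays a → South plays D at [a] → North plays p at [a-D] → (3, 2)
vs DEg: North plays a → South plays D at [a] → North plays p at [a-D] → (3, 2)
vs DEf: North plays a → South plays D at [a] → North plays p at [a-D] → (3, 2)
vs UBg: North plays a → South plays U at [a] → South plays B at [a-U] → (4, 3)
vs UBf: North plays a → South plays U at [a] → South plays B at [a-U] → (4, 3)
vs UEg: North plays a → South plays U at [a] → South plays E at [a-U] → (7, 3)
vs UEf: North plays a → South plays U at [a] → South plays E at [a-U] → (7, 3)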